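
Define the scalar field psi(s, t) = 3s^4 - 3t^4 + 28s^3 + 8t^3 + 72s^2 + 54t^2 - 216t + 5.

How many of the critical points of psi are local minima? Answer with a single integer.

psi separates as a function of s plus a function of t, so ∇psi=0 decouples.
∂psi/∂s = 12s(s + 3)(s + 4) = 0 at s ∈ {-4, -3, 0}; ∂psi/∂t = -12(t - 3)(t - 2)(t + 3) = 0 at t ∈ {-3, 2, 3}.
The Hessian is diagonal: diag(psi_ss, psi_tt). Second derivatives: psi_ss(-4)=48, psi_ss(-3)=-36, psi_ss(0)=144; psi_tt(-3)=-360, psi_tt(2)=60, psi_tt(3)=-72.
Local minima occur where both diagonal entries positive: (-4, 2), (0, 2). Count: 2.

2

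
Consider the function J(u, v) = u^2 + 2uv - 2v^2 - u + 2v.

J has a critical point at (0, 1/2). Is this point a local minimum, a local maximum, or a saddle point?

saddle point

The Hessian of J is constant: H = [[2, 2], [2, -4]].
det(H) = 2·(-4) − 2² = -12.
Since det(H) < 0, H is indefinite and the critical point is a saddle point.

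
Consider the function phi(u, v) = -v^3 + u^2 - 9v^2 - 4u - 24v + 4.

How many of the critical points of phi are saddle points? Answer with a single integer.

1

phi separates as a function of u plus a function of v, so ∇phi=0 decouples.
∂phi/∂u = 2(u - 2) = 0 at u ∈ {2}; ∂phi/∂v = -3(v + 2)(v + 4) = 0 at v ∈ {-4, -2}.
The Hessian is diagonal: diag(phi_uu, phi_vv). Second derivatives: phi_uu(2)=2; phi_vv(-4)=6, phi_vv(-2)=-6.
Saddle points occur where the two diagonal entries have opposite signs: (2, -2). Count: 1.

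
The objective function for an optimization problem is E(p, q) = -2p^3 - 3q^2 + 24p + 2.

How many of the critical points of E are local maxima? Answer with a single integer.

E separates as a function of p plus a function of q, so ∇E=0 decouples.
∂E/∂p = -6(p - 2)(p + 2) = 0 at p ∈ {-2, 2}; ∂E/∂q = -6q = 0 at q ∈ {0}.
The Hessian is diagonal: diag(E_pp, E_qq). Second derivatives: E_pp(-2)=24, E_pp(2)=-24; E_qq(0)=-6.
Local maxima occur where both diagonal entries negative: (2, 0). Count: 1.

1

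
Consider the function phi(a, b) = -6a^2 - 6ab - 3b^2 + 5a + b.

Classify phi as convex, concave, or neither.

concave

phi is quadratic, so its Hessian is the constant matrix H = [[-12, -6], [-6, -6]].
det(H) = 36, tr(H) = -18.
det(H) > 0 and tr(H) < 0, so H is negative definite everywhere: concave.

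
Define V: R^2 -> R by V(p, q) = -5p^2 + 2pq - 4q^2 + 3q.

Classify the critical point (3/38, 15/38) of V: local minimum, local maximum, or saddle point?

local maximum

The Hessian of V is constant: H = [[-10, 2], [2, -8]].
det(H) = (-10)·(-8) − 2² = 76.
det(H) > 0 and tr(H) = -18 < 0, so H is negative definite and the point is a local maximum.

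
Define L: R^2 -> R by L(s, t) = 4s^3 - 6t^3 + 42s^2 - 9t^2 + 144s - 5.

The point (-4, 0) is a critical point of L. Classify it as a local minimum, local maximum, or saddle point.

The mixed partial ∂²L/∂s∂t is 0, so the Hessian at any point is diag(L_ss, L_tt) = diag(12(2s + 7), -18(2t + 1)).
At (-4, 0): H = diag(-12, -18).
Both eigenvalues are negative, so H is negative definite: a local maximum.

local maximum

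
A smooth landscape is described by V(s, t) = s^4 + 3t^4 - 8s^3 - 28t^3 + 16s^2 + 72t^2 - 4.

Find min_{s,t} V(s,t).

V(s,t) separates as P(s) + Q(t) − 4, so its minimum is min P + min Q − 4.
P'(s) = 4s(s - 4)(s - 2) vanishes at s ∈ {0, 2, 4}; Q'(t) = 12t(t - 4)(t - 3) vanishes at t ∈ {0, 3, 4}.
Local minima of P (where P''>0): P(0)=0, P(4)=0. Local minima of Q: Q(0)=0, Q(4)=128.
So the global minimum of V is P(0) + Q(0) − 4 = 0 + 0 − 4 = -4, attained at (0, 0).

-4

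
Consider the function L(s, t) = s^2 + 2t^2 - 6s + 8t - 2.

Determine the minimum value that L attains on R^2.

L(s,t) separates as P(s) + Q(t) − 2, so its minimum is min P + min Q − 2.
P'(s) = 2s - 6 vanishes at s ∈ {3}; Q'(t) = 4(t + 2) vanishes at t ∈ {-2}.
Local minima of P (where P''>0): P(3)=-9. Local minima of Q: Q(-2)=-8.
So the global minimum of L is P(3) + Q(-2) − 2 = -9 − 8 − 2 = -19, attained at (3, -2).

-19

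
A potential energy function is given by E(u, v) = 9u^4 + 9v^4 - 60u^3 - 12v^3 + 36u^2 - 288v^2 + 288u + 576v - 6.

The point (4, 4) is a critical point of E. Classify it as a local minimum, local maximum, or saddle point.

The mixed partial ∂²E/∂u∂v is 0, so the Hessian at any point is diag(E_uu, E_vv) = diag(36(3u^2 - 10u + 2), 36(3v^2 - 2v - 16)).
At (4, 4): H = diag(360, 864).
Both eigenvalues are positive, so H is positive definite: a local minimum.

local minimum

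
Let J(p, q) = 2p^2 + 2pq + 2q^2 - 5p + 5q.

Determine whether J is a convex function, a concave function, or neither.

J is quadratic, so its Hessian is the constant matrix H = [[4, 2], [2, 4]].
det(H) = 12, tr(H) = 8.
det(H) > 0 and tr(H) > 0, so H is positive definite everywhere: convex.

convex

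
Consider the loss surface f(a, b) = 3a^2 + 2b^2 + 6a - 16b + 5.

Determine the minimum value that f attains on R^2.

-30

f(a,b) separates as P(a) + Q(b) + 5, so its minimum is min P + min Q + 5.
P'(a) = 6a + 6 vanishes at a ∈ {-1}; Q'(b) = 4b - 16 vanishes at b ∈ {4}.
Local minima of P (where P''>0): P(-1)=-3. Local minima of Q: Q(4)=-32.
So the global minimum of f is P(-1) + Q(4) + 5 = -3 − 32 + 5 = -30, attained at (-1, 4).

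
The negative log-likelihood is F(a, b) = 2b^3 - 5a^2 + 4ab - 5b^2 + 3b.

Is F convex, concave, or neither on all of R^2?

neither

The term 2b^3 is cubic, so the Hessian is not constant.
∂²F/∂b² = 12b - 10, which takes both signs as b varies (negative for sufficiently negative b). A diagonal entry of the Hessian changing sign means the Hessian is neither positive- nor negative-semidefinite on all of R^2.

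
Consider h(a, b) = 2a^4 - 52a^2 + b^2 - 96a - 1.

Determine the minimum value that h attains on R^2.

h(a,b) separates as P(a) + Q(b) − 1, so its minimum is min P + min Q − 1.
P'(a) = 8(a - 4)(a + 1)(a + 3) vanishes at a ∈ {-3, -1, 4}; Q'(b) = 2b vanishes at b ∈ {0}.
Local minima of P (where P''>0): P(-3)=-18, P(4)=-704. Local minima of Q: Q(0)=0.
So the global minimum of h is P(4) + Q(0) − 1 = -704 + 0 − 1 = -705, attained at (4, 0).

-705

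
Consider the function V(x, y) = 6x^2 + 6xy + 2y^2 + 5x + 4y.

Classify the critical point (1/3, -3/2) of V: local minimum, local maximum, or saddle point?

local minimum

The Hessian of V is constant: H = [[12, 6], [6, 4]].
det(H) = 12·4 − 6² = 12.
det(H) > 0 and tr(H) = 16 > 0, so H is positive definite and the point is a local minimum.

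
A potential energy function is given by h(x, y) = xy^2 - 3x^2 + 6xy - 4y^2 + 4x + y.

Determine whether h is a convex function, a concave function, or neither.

neither

The term xy^2 is cubic, so the Hessian is not constant.
∂²h/∂y² = 2x - 8, which takes both signs as x varies (negative for sufficiently negative x). A diagonal entry of the Hessian changing sign means the Hessian is neither positive- nor negative-semidefinite on all of R^2.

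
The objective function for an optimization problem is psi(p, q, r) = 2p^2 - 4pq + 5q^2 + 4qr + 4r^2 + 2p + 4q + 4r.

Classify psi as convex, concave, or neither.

psi is quadratic, so its Hessian is the constant matrix H = [[4, -4, 0], [-4, 10, 4], [0, 4, 8]].
Leading principal minors: 4, 24, 128.
All positive ⇒ H ≻ 0 ⇒ convex.

convex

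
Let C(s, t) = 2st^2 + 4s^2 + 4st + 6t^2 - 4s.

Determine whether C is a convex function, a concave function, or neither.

The term 2st^2 is cubic, so the Hessian is not constant.
∂²C/∂t² = 4s + 12, which takes both signs as s varies (negative for sufficiently negative s). A diagonal entry of the Hessian changing sign means the Hessian is neither positive- nor negative-semidefinite on all of R^2.

neither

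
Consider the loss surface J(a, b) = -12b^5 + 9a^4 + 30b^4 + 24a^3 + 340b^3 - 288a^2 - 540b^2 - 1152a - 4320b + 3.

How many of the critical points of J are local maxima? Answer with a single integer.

J separates as a function of a plus a function of b, so ∇J=0 decouples.
∂J/∂a = 36(a - 4)(a + 2)(a + 4) = 0 at a ∈ {-4, -2, 4}; ∂J/∂b = -60(b - 4)(b - 3)(b + 2)(b + 3) = 0 at b ∈ {-3, -2, 3, 4}.
The Hessian is diagonal: diag(J_aa, J_bb). Second derivatives: J_aa(-4)=576, J_aa(-2)=-432, J_aa(4)=1728; J_bb(-3)=2520, J_bb(-2)=-1800, J_bb(3)=1800, J_bb(4)=-2520.
Local maxima occur where both diagonal entries negative: (-2, -2), (-2, 4). Count: 2.

2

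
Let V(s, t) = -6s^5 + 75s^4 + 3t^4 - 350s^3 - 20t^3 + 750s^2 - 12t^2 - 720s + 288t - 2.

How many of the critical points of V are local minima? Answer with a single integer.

4

V separates as a function of s plus a function of t, so ∇V=0 decouples.
∂V/∂s = -30(s - 4)(s - 3)(s - 2)(s - 1) = 0 at s ∈ {1, 2, 3, 4}; ∂V/∂t = 12(t - 4)(t - 3)(t + 2) = 0 at t ∈ {-2, 3, 4}.
The Hessian is diagonal: diag(V_ss, V_tt). Second derivatives: V_ss(1)=180, V_ss(2)=-60, V_ss(3)=60, V_ss(4)=-180; V_tt(-2)=360, V_tt(3)=-60, V_tt(4)=72.
Local minima occur where both diagonal entries positive: (1, -2), (1, 4), (3, -2), (3, 4). Count: 4.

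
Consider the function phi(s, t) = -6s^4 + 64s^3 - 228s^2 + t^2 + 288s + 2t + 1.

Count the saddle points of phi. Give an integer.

2

phi separates as a function of s plus a function of t, so ∇phi=0 decouples.
∂phi/∂s = -24(s - 4)(s - 3)(s - 1) = 0 at s ∈ {1, 3, 4}; ∂phi/∂t = 2(t + 1) = 0 at t ∈ {-1}.
The Hessian is diagonal: diag(phi_ss, phi_tt). Second derivatives: phi_ss(1)=-144, phi_ss(3)=48, phi_ss(4)=-72; phi_tt(-1)=2.
Saddle points occur where the two diagonal entries have opposite signs: (1, -1), (4, -1). Count: 2.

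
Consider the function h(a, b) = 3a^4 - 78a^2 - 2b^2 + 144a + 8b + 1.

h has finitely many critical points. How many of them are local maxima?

1

h separates as a function of a plus a function of b, so ∇h=0 decouples.
∂h/∂a = 12(a - 3)(a - 1)(a + 4) = 0 at a ∈ {-4, 1, 3}; ∂h/∂b = -4(b - 2) = 0 at b ∈ {2}.
The Hessian is diagonal: diag(h_aa, h_bb). Second derivatives: h_aa(-4)=420, h_aa(1)=-120, h_aa(3)=168; h_bb(2)=-4.
Local maxima occur where both diagonal entries negative: (1, 2). Count: 1.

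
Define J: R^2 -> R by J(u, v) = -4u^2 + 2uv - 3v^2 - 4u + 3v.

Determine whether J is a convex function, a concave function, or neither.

J is quadratic, so its Hessian is the constant matrix H = [[-8, 2], [2, -6]].
det(H) = 44, tr(H) = -14.
det(H) > 0 and tr(H) < 0, so H is negative definite everywhere: concave.

concave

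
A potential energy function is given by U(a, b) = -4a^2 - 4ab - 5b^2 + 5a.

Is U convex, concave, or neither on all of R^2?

U is quadratic, so its Hessian is the constant matrix H = [[-8, -4], [-4, -10]].
det(H) = 64, tr(H) = -18.
det(H) > 0 and tr(H) < 0, so H is negative definite everywhere: concave.

concave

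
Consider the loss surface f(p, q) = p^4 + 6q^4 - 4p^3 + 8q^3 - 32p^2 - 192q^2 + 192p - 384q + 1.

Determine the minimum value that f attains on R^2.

f(p,q) separates as A(p) + B(q) + 1, so its minimum is min A + min B + 1.
A'(p) = 4(p - 4)(p - 3)(p + 4) vanishes at p ∈ {-4, 3, 4}; B'(q) = 24(q - 4)(q + 1)(q + 4) vanishes at q ∈ {-4, -1, 4}.
Local minima of A (where A''>0): A(-4)=-768, A(4)=256. Local minima of B: B(-4)=-512, B(4)=-2560.
So the global minimum of f is A(-4) + B(4) + 1 = -768 − 2560 + 1 = -3327, attained at (-4, 4).

-3327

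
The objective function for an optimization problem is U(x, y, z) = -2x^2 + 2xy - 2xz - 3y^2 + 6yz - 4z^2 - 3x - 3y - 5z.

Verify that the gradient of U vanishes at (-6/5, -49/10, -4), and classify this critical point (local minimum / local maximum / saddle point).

∇U = (-4x + 2y - 2z - 3, 2x - 6y + 6z - 3, -2x + 6y - 8z - 5); substituting (-6/5, -49/10, -4) gives ∇U = (0, 0, 0), so (-6/5, -49/10, -4) is indeed a critical point.
The Hessian is constant: H = [[-4, 2, -2], [2, -6, 6], [-2, 6, -8]].
Leading principal minors: Δ₁ = -4, Δ₂ = 20, Δ₃ = -40.
The minors alternate sign starting negative (−, +, −), so H is negative definite: a local maximum.

local maximum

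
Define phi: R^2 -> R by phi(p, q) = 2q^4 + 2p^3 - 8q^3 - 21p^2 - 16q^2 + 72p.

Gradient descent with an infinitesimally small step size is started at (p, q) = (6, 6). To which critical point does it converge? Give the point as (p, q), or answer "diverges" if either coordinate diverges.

phi is separable, so gradient descent decouples: p follows -∂phi/∂p, q follows -∂phi/∂q.
∂phi/∂p = 6(p - 4)(p - 3); at p=6 this is 36, so p decreases.
∂phi/∂q = 8q(q - 4)(q + 1); at q=6 this is 672, so q decreases.
p converges to its nearest critical value 4 (a local min of the p-part); q converges to 4. The iterate converges to (4, 4).

(4, 4)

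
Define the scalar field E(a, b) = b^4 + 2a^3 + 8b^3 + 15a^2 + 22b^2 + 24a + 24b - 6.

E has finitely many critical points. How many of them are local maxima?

1

E separates as a function of a plus a function of b, so ∇E=0 decouples.
∂E/∂a = 6(a + 1)(a + 4) = 0 at a ∈ {-4, -1}; ∂E/∂b = 4(b + 1)(b + 2)(b + 3) = 0 at b ∈ {-3, -2, -1}.
The Hessian is diagonal: diag(E_aa, E_bb). Second derivatives: E_aa(-4)=-18, E_aa(-1)=18; E_bb(-3)=8, E_bb(-2)=-4, E_bb(-1)=8.
Local maxima occur where both diagonal entries negative: (-4, -2). Count: 1.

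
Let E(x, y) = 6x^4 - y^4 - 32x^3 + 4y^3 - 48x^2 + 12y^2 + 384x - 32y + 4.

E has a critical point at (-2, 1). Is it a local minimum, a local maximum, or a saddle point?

The mixed partial ∂²E/∂x∂y is 0, so the Hessian at any point is diag(E_xx, E_yy) = diag(24(3x^2 - 8x - 4), 12(-y^2 + 2y + 2)).
At (-2, 1): H = diag(576, 36).
Both eigenvalues are positive, so H is positive definite: a local minimum.

local minimum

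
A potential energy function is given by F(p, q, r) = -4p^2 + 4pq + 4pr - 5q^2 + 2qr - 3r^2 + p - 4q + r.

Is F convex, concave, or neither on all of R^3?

concave

F is quadratic, so its Hessian is the constant matrix H = [[-8, 4, 4], [4, -10, 2], [4, 2, -6]].
Leading principal minors: -8, 64, -128.
Signs alternate −, +, − ⇒ H ≺ 0 ⇒ concave.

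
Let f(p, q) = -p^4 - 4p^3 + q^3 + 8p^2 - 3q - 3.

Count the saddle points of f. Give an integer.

f separates as a function of p plus a function of q, so ∇f=0 decouples.
∂f/∂p = -4p(p - 1)(p + 4) = 0 at p ∈ {-4, 0, 1}; ∂f/∂q = 3(q - 1)(q + 1) = 0 at q ∈ {-1, 1}.
The Hessian is diagonal: diag(f_pp, f_qq). Second derivatives: f_pp(-4)=-80, f_pp(0)=16, f_pp(1)=-20; f_qq(-1)=-6, f_qq(1)=6.
Saddle points occur where the two diagonal entries have opposite signs: (-4, 1), (0, -1), (1, 1). Count: 3.

3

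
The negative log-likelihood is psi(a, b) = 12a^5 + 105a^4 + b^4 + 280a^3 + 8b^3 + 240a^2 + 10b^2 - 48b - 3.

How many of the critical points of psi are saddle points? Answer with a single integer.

6

psi separates as a function of a plus a function of b, so ∇psi=0 decouples.
∂psi/∂a = 60a(a + 1)(a + 2)(a + 4) = 0 at a ∈ {-4, -2, -1, 0}; ∂psi/∂b = 4(b - 1)(b + 3)(b + 4) = 0 at b ∈ {-4, -3, 1}.
The Hessian is diagonal: diag(psi_aa, psi_bb). Second derivatives: psi_aa(-4)=-1440, psi_aa(-2)=240, psi_aa(-1)=-180, psi_aa(0)=480; psi_bb(-4)=20, psi_bb(-3)=-16, psi_bb(1)=80.
Saddle points occur where the two diagonal entries have opposite signs: (-4, -4), (-4, 1), (-2, -3), (-1, -4), (-1, 1), (0, -3). Count: 6.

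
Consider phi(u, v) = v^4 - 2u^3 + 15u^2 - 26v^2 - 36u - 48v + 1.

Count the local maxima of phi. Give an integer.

1

phi separates as a function of u plus a function of v, so ∇phi=0 decouples.
∂phi/∂u = -6(u - 3)(u - 2) = 0 at u ∈ {2, 3}; ∂phi/∂v = 4(v - 4)(v + 1)(v + 3) = 0 at v ∈ {-3, -1, 4}.
The Hessian is diagonal: diag(phi_uu, phi_vv). Second derivatives: phi_uu(2)=6, phi_uu(3)=-6; phi_vv(-3)=56, phi_vv(-1)=-40, phi_vv(4)=140.
Local maxima occur where both diagonal entries negative: (3, -1). Count: 1.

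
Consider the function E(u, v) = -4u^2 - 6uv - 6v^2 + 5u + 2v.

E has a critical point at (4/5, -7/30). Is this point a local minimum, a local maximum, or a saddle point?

local maximum

The Hessian of E is constant: H = [[-8, -6], [-6, -12]].
det(H) = (-8)·(-12) − (-6)² = 60.
det(H) > 0 and tr(H) = -20 < 0, so H is negative definite and the point is a local maximum.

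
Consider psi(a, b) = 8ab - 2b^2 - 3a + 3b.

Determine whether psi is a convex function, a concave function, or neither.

neither

psi is quadratic, so its Hessian is the constant matrix H = [[0, 8], [8, -4]].
det(H) = -64, tr(H) = -4.
det(H) < 0, so H is indefinite: neither convex nor concave.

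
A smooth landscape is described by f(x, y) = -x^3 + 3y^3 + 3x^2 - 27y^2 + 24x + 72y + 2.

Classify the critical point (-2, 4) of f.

The mixed partial ∂²f/∂x∂y is 0, so the Hessian at any point is diag(f_xx, f_yy) = diag(6(-x + 1), 18(y - 3)).
At (-2, 4): H = diag(18, 18).
Both eigenvalues are positive, so H is positive definite: a local minimum.

local minimum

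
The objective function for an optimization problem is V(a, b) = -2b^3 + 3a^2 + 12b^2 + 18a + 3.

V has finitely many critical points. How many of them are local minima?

1

V separates as a function of a plus a function of b, so ∇V=0 decouples.
∂V/∂a = 6(a + 3) = 0 at a ∈ {-3}; ∂V/∂b = -6b(b - 4) = 0 at b ∈ {0, 4}.
The Hessian is diagonal: diag(V_aa, V_bb). Second derivatives: V_aa(-3)=6; V_bb(0)=24, V_bb(4)=-24.
Local minima occur where both diagonal entries positive: (-3, 0). Count: 1.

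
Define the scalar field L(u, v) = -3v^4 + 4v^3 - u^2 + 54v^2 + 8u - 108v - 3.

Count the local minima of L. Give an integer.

L separates as a function of u plus a function of v, so ∇L=0 decouples.
∂L/∂u = -2(u - 4) = 0 at u ∈ {4}; ∂L/∂v = -12(v - 3)(v - 1)(v + 3) = 0 at v ∈ {-3, 1, 3}.
The Hessian is diagonal: diag(L_uu, L_vv). Second derivatives: L_uu(4)=-2; L_vv(-3)=-288, L_vv(1)=96, L_vv(3)=-144.
Local minima occur where both diagonal entries positive: none. Count: 0.

0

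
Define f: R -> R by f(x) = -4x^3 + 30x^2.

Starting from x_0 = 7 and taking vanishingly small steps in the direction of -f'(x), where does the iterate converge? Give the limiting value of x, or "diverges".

diverges

f'(x) = -12x(x - 5), so f'(7) = -168.
Gradient descent moves in the -f' direction, i.e. x is increasing.
There is no critical point above x=7, and f' keeps the same sign, so the iterate runs off to +∞.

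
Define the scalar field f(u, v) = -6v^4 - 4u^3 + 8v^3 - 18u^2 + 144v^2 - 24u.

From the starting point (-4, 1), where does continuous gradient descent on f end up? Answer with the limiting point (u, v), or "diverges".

f is separable, so gradient descent decouples: u follows -∂f/∂u, v follows -∂f/∂v.
∂f/∂u = -12(u + 1)(u + 2); at u=-4 this is -72, so u increases.
∂f/∂v = -24v(v - 4)(v + 3); at v=1 this is 288, so v decreases.
u converges to its nearest critical value -2 (a local min of the u-part); v converges to 0. The iterate converges to (-2, 0).

(-2, 0)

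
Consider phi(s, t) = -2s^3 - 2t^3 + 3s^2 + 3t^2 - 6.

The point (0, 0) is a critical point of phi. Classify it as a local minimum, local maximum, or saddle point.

The mixed partial ∂²phi/∂s∂t is 0, so the Hessian at any point is diag(phi_ss, phi_tt) = diag(6(-2s + 1), 6(-2t + 1)).
At (0, 0): H = diag(6, 6).
Both eigenvalues are positive, so H is positive definite: a local minimum.

local minimum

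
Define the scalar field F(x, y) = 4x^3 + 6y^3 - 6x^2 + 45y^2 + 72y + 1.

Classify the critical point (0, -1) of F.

saddle point

The mixed partial ∂²F/∂x∂y is 0, so the Hessian at any point is diag(F_xx, F_yy) = diag(12(2x - 1), 18(2y + 5)).
At (0, -1): H = diag(-12, 54).
The eigenvalues have opposite signs, so H is indefinite: a saddle point.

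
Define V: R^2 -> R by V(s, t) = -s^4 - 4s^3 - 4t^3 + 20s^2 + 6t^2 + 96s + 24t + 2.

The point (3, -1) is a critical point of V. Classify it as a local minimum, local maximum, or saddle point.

The mixed partial ∂²V/∂s∂t is 0, so the Hessian at any point is diag(V_ss, V_tt) = diag(4(-3s^2 - 6s + 10), 12(-2t + 1)).
At (3, -1): H = diag(-140, 36).
The eigenvalues have opposite signs, so H is indefinite: a saddle point.

saddle point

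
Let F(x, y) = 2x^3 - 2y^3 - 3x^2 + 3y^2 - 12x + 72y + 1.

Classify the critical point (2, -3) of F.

The mixed partial ∂²F/∂x∂y is 0, so the Hessian at any point is diag(F_xx, F_yy) = diag(6(2x - 1), 6(-2y + 1)).
At (2, -3): H = diag(18, 42).
Both eigenvalues are positive, so H is positive definite: a local minimum.

local minimum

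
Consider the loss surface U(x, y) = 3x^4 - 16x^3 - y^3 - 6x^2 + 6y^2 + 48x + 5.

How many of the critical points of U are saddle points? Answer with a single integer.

U separates as a function of x plus a function of y, so ∇U=0 decouples.
∂U/∂x = 12(x - 4)(x - 1)(x + 1) = 0 at x ∈ {-1, 1, 4}; ∂U/∂y = -3y(y - 4) = 0 at y ∈ {0, 4}.
The Hessian is diagonal: diag(U_xx, U_yy). Second derivatives: U_xx(-1)=120, U_xx(1)=-72, U_xx(4)=180; U_yy(0)=12, U_yy(4)=-12.
Saddle points occur where the two diagonal entries have opposite signs: (-1, 4), (1, 0), (4, 4). Count: 3.

3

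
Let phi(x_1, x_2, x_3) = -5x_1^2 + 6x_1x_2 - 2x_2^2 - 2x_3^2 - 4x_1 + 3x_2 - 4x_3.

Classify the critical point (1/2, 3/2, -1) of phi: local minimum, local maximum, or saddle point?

local maximum

The Hessian is constant: H = [[-10, 6, 0], [6, -4, 0], [0, 0, -4]].
Leading principal minors: Δ₁ = -10, Δ₂ = 4, Δ₃ = -16.
The minors alternate sign starting negative (−, +, −), so H is negative definite: a local maximum.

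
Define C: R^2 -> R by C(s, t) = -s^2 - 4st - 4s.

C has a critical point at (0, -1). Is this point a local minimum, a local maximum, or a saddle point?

The Hessian of C is constant: H = [[-2, -4], [-4, 0]].
det(H) = (-2)·0 − (-4)² = -16.
Since det(H) < 0, H is indefinite and the critical point is a saddle point.

saddle point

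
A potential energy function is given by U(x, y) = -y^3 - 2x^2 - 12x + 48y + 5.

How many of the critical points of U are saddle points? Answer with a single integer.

1

U separates as a function of x plus a function of y, so ∇U=0 decouples.
∂U/∂x = -4(x + 3) = 0 at x ∈ {-3}; ∂U/∂y = -3(y - 4)(y + 4) = 0 at y ∈ {-4, 4}.
The Hessian is diagonal: diag(U_xx, U_yy). Second derivatives: U_xx(-3)=-4; U_yy(-4)=24, U_yy(4)=-24.
Saddle points occur where the two diagonal entries have opposite signs: (-3, -4). Count: 1.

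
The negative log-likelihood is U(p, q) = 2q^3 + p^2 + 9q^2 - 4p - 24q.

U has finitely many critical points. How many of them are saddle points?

1

U separates as a function of p plus a function of q, so ∇U=0 decouples.
∂U/∂p = 2(p - 2) = 0 at p ∈ {2}; ∂U/∂q = 6(q - 1)(q + 4) = 0 at q ∈ {-4, 1}.
The Hessian is diagonal: diag(U_pp, U_qq). Second derivatives: U_pp(2)=2; U_qq(-4)=-30, U_qq(1)=30.
Saddle points occur where the two diagonal entries have opposite signs: (2, -4). Count: 1.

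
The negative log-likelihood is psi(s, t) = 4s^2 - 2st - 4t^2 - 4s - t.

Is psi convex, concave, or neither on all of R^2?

neither

psi is quadratic, so its Hessian is the constant matrix H = [[8, -2], [-2, -8]].
det(H) = -68, tr(H) = 0.
det(H) < 0, so H is indefinite: neither convex nor concave.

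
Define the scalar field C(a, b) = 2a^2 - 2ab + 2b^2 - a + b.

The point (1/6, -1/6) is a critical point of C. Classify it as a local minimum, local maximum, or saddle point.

The Hessian of C is constant: H = [[4, -2], [-2, 4]].
det(H) = 4·4 − (-2)² = 12.
det(H) > 0 and tr(H) = 8 > 0, so H is positive definite and the point is a local minimum.

local minimum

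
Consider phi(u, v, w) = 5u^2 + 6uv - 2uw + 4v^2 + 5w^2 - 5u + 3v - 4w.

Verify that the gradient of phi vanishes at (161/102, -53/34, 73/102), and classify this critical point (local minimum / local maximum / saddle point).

local minimum

∇phi = (10u + 6v - 2w - 5, 6u + 8v + 3, -2u + 10w - 4); substituting (161/102, -53/34, 73/102) gives ∇phi = (0, 0, 0), so (161/102, -53/34, 73/102) is indeed a critical point.
The Hessian is constant: H = [[10, 6, -2], [6, 8, 0], [-2, 0, 10]].
Leading principal minors: Δ₁ = 10, Δ₂ = 44, Δ₃ = 408.
All leading minors are positive, so H is positive definite: a local minimum.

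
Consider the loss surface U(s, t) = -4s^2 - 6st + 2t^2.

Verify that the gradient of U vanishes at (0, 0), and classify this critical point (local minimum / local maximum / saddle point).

saddle point

∇U = (-8s - 6t, -6s + 4t); substituting (0, 0) gives ∇U = (0, 0), so (0, 0) is indeed a critical point.
The Hessian of U is constant: H = [[-8, -6], [-6, 4]].
det(H) = (-8)·4 − (-6)² = -68.
Since det(H) < 0, H is indefinite and the critical point is a saddle point.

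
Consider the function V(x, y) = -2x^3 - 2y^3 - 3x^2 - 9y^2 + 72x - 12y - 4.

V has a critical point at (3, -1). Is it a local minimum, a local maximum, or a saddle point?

local maximum

The mixed partial ∂²V/∂x∂y is 0, so the Hessian at any point is diag(V_xx, V_yy) = diag(-6(2x + 1), -6(2y + 3)).
At (3, -1): H = diag(-42, -6).
Both eigenvalues are negative, so H is negative definite: a local maximum.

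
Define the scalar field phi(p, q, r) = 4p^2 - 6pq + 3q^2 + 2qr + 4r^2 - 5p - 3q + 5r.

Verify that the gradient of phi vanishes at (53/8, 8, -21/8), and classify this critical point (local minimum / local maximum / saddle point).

∇phi = (8p - 6q - 5, -6p + 6q + 2r - 3, 2q + 8r + 5); substituting (53/8, 8, -21/8) gives ∇phi = (0, 0, 0), so (53/8, 8, -21/8) is indeed a critical point.
The Hessian is constant: H = [[8, -6, 0], [-6, 6, 2], [0, 2, 8]].
Leading principal minors: Δ₁ = 8, Δ₂ = 12, Δ₃ = 64.
All leading minors are positive, so H is positive definite: a local minimum.

local minimum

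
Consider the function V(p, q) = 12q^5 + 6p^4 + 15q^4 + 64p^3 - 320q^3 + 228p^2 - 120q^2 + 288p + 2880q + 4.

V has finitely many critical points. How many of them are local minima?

V separates as a function of p plus a function of q, so ∇V=0 decouples.
∂V/∂p = 24(p + 1)(p + 3)(p + 4) = 0 at p ∈ {-4, -3, -1}; ∂V/∂q = 60(q - 3)(q - 2)(q + 2)(q + 4) = 0 at q ∈ {-4, -2, 2, 3}.
The Hessian is diagonal: diag(V_pp, V_qq). Second derivatives: V_pp(-4)=72, V_pp(-3)=-48, V_pp(-1)=144; V_qq(-4)=-5040, V_qq(-2)=2400, V_qq(2)=-1440, V_qq(3)=2100.
Local minima occur where both diagonal entries positive: (-4, -2), (-4, 3), (-1, -2), (-1, 3). Count: 4.

4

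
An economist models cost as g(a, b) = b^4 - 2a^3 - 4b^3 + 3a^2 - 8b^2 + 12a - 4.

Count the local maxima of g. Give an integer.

g separates as a function of a plus a function of b, so ∇g=0 decouples.
∂g/∂a = -6(a - 2)(a + 1) = 0 at a ∈ {-1, 2}; ∂g/∂b = 4b(b - 4)(b + 1) = 0 at b ∈ {-1, 0, 4}.
The Hessian is diagonal: diag(g_aa, g_bb). Second derivatives: g_aa(-1)=18, g_aa(2)=-18; g_bb(-1)=20, g_bb(0)=-16, g_bb(4)=80.
Local maxima occur where both diagonal entries negative: (2, 0). Count: 1.

1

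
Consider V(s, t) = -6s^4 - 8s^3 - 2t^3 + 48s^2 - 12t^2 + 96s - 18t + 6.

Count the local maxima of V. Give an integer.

2

V separates as a function of s plus a function of t, so ∇V=0 decouples.
∂V/∂s = -24(s - 2)(s + 1)(s + 2) = 0 at s ∈ {-2, -1, 2}; ∂V/∂t = -6(t + 1)(t + 3) = 0 at t ∈ {-3, -1}.
The Hessian is diagonal: diag(V_ss, V_tt). Second derivatives: V_ss(-2)=-96, V_ss(-1)=72, V_ss(2)=-288; V_tt(-3)=12, V_tt(-1)=-12.
Local maxima occur where both diagonal entries negative: (-2, -1), (2, -1). Count: 2.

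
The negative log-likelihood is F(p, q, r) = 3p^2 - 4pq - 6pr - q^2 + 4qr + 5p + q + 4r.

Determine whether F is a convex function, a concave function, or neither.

neither

F is quadratic, so its Hessian is the constant matrix H = [[6, -4, -6], [-4, -2, 4], [-6, 4, 0]].
Leading principal minors: 6, -28, 168.
Neither pattern holds ⇒ H is indefinite ⇒ neither convex nor concave.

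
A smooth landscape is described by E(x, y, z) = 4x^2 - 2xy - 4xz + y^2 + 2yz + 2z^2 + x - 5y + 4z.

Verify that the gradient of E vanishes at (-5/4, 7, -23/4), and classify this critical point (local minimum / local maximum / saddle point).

local minimum

∇E = (8x - 2y - 4z + 1, -2x + 2y + 2z - 5, -4x + 2y + 4z + 4); substituting (-5/4, 7, -23/4) gives ∇E = (0, 0, 0), so (-5/4, 7, -23/4) is indeed a critical point.
The Hessian is constant: H = [[8, -2, -4], [-2, 2, 2], [-4, 2, 4]].
Leading principal minors: Δ₁ = 8, Δ₂ = 12, Δ₃ = 16.
All leading minors are positive, so H is positive definite: a local minimum.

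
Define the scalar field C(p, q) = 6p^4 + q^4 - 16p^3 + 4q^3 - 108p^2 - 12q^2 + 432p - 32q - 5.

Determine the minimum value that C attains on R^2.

C(p,q) separates as A(p) + B(q) − 5, so its minimum is min A + min B − 5.
A'(p) = 24(p - 3)(p - 2)(p + 3) vanishes at p ∈ {-3, 2, 3}; B'(q) = 4(q - 2)(q + 1)(q + 4) vanishes at q ∈ {-4, -1, 2}.
Local minima of A (where A''>0): A(-3)=-1350, A(3)=378. Local minima of B: B(-4)=-64, B(2)=-64.
So the global minimum of C is A(-3) + B(-4) − 5 = -1350 − 64 − 5 = -1419, attained at (-3, -4).

-1419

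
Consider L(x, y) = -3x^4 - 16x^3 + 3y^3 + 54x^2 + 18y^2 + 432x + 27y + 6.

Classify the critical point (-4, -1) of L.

saddle point

The mixed partial ∂²L/∂x∂y is 0, so the Hessian at any point is diag(L_xx, L_yy) = diag(12(-3x^2 - 8x + 9), 18(y + 2)).
At (-4, -1): H = diag(-84, 18).
The eigenvalues have opposite signs, so H is indefinite: a saddle point.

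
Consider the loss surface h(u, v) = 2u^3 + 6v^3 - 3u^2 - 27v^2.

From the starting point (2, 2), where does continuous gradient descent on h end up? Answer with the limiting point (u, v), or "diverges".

h is separable, so gradient descent decouples: u follows -∂h/∂u, v follows -∂h/∂v.
∂h/∂u = 6u(u - 1); at u=2 this is 12, so u decreases.
∂h/∂v = 18v(v - 3); at v=2 this is -36, so v increases.
u converges to its nearest critical value 1 (a local min of the u-part); v converges to 3. The iterate converges to (1, 3).

(1, 3)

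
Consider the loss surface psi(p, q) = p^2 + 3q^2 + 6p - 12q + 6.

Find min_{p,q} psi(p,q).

psi(p,q) separates as A(p) + B(q) + 6, so its minimum is min A + min B + 6.
A'(p) = 2p + 6 vanishes at p ∈ {-3}; B'(q) = 6q - 12 vanishes at q ∈ {2}.
Local minima of A (where A''>0): A(-3)=-9. Local minima of B: B(2)=-12.
So the global minimum of psi is A(-3) + B(2) + 6 = -9 − 12 + 6 = -15, attained at (-3, 2).

-15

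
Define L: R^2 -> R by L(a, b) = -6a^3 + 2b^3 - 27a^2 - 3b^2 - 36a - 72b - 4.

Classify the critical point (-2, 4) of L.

local minimum

The mixed partial ∂²L/∂a∂b is 0, so the Hessian at any point is diag(L_aa, L_bb) = diag(-18(2a + 3), 6(2b - 1)).
At (-2, 4): H = diag(18, 42).
Both eigenvalues are positive, so H is positive definite: a local minimum.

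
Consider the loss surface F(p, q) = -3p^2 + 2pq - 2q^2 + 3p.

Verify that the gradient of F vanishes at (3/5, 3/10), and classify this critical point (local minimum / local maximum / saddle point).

∇F = (-6p + 2q + 3, 2p - 4q); substituting (3/5, 3/10) gives ∇F = (0, 0), so (3/5, 3/10) is indeed a critical point.
The Hessian of F is constant: H = [[-6, 2], [2, -4]].
det(H) = (-6)·(-4) − 2² = 20.
det(H) > 0 and tr(H) = -10 < 0, so H is negative definite and the point is a local maximum.

local maximum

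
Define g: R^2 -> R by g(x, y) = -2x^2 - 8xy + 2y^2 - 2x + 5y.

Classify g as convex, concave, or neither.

g is quadratic, so its Hessian is the constant matrix H = [[-4, -8], [-8, 4]].
det(H) = -80, tr(H) = 0.
det(H) < 0, so H is indefinite: neither convex nor concave.

neither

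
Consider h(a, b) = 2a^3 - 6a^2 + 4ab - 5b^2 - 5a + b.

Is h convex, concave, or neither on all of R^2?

neither

The term 2a^3 is cubic, so the Hessian is not constant.
∂²h/∂a² = 12a - 12, which takes both signs as a varies (negative for sufficiently negative a). A diagonal entry of the Hessian changing sign means the Hessian is neither positive- nor negative-semidefinite on all of R^2.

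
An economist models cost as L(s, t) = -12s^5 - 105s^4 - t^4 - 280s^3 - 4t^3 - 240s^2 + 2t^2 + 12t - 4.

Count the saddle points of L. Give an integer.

L separates as a function of s plus a function of t, so ∇L=0 decouples.
∂L/∂s = -60s(s + 1)(s + 2)(s + 4) = 0 at s ∈ {-4, -2, -1, 0}; ∂L/∂t = -4(t - 1)(t + 1)(t + 3) = 0 at t ∈ {-3, -1, 1}.
The Hessian is diagonal: diag(L_ss, L_tt). Second derivatives: L_ss(-4)=1440, L_ss(-2)=-240, L_ss(-1)=180, L_ss(0)=-480; L_tt(-3)=-32, L_tt(-1)=16, L_tt(1)=-32.
Saddle points occur where the two diagonal entries have opposite signs: (-4, -3), (-4, 1), (-2, -1), (-1, -3), (-1, 1), (0, -1). Count: 6.

6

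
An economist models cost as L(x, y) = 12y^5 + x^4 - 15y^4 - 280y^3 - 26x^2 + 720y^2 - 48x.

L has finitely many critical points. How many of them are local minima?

4

L separates as a function of x plus a function of y, so ∇L=0 decouples.
∂L/∂x = 4(x - 4)(x + 1)(x + 3) = 0 at x ∈ {-3, -1, 4}; ∂L/∂y = 60y(y - 3)(y - 2)(y + 4) = 0 at y ∈ {-4, 0, 2, 3}.
The Hessian is diagonal: diag(L_xx, L_yy). Second derivatives: L_xx(-3)=56, L_xx(-1)=-40, L_xx(4)=140; L_yy(-4)=-10080, L_yy(0)=1440, L_yy(2)=-720, L_yy(3)=1260.
Local minima occur where both diagonal entries positive: (-3, 0), (-3, 3), (4, 0), (4, 3). Count: 4.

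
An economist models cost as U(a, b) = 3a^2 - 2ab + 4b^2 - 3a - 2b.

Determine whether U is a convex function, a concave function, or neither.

convex

U is quadratic, so its Hessian is the constant matrix H = [[6, -2], [-2, 8]].
det(H) = 44, tr(H) = 14.
det(H) > 0 and tr(H) > 0, so H is positive definite everywhere: convex.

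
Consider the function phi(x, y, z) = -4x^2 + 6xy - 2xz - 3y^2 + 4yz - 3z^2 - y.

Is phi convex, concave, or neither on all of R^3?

phi is quadratic, so its Hessian is the constant matrix H = [[-8, 6, -2], [6, -6, 4], [-2, 4, -6]].
Leading principal minors: -8, 12, -16.
Signs alternate −, +, − ⇒ H ≺ 0 ⇒ concave.

concave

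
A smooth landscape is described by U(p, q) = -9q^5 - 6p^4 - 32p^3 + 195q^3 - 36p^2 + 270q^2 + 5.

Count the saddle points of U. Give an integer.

6

U separates as a function of p plus a function of q, so ∇U=0 decouples.
∂U/∂p = -24p(p + 1)(p + 3) = 0 at p ∈ {-3, -1, 0}; ∂U/∂q = -45q(q - 4)(q + 1)(q + 3) = 0 at q ∈ {-3, -1, 0, 4}.
The Hessian is diagonal: diag(U_pp, U_qq). Second derivatives: U_pp(-3)=-144, U_pp(-1)=48, U_pp(0)=-72; U_qq(-3)=1890, U_qq(-1)=-450, U_qq(0)=540, U_qq(4)=-6300.
Saddle points occur where the two diagonal entries have opposite signs: (-3, -3), (-3, 0), (-1, -1), (-1, 4), (0, -3), (0, 0). Count: 6.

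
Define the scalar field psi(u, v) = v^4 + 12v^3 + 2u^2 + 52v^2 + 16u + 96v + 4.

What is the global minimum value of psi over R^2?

-92

psi(u,v) separates as P(u) + Q(v) + 4, so its minimum is min P + min Q + 4.
P'(u) = 4u + 16 vanishes at u ∈ {-4}; Q'(v) = 4(v + 2)(v + 3)(v + 4) vanishes at v ∈ {-4, -3, -2}.
Local minima of P (where P''>0): P(-4)=-32. Local minima of Q: Q(-4)=-64, Q(-2)=-64.
So the global minimum of psi is P(-4) + Q(-4) + 4 = -32 − 64 + 4 = -92, attained at (-4, -4).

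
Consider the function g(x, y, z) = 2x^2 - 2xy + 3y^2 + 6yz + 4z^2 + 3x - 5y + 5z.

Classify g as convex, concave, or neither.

convex

g is quadratic, so its Hessian is the constant matrix H = [[4, -2, 0], [-2, 6, 6], [0, 6, 8]].
Leading principal minors: 4, 20, 16.
All positive ⇒ H ≻ 0 ⇒ convex.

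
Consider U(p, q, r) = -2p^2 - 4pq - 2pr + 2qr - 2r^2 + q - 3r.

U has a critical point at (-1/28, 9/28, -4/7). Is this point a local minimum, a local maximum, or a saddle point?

saddle point

The Hessian is constant: H = [[-4, -4, -2], [-4, 0, 2], [-2, 2, -4]].
Leading principal minors: Δ₁ = -4, Δ₂ = -16, Δ₃ = 112.
The minors fit neither the all-positive nor the alternating-sign pattern, so H is indefinite: a saddle point.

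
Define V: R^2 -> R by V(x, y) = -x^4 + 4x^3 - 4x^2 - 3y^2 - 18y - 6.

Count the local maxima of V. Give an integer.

2

V separates as a function of x plus a function of y, so ∇V=0 decouples.
∂V/∂x = -4x(x - 2)(x - 1) = 0 at x ∈ {0, 1, 2}; ∂V/∂y = -6(y + 3) = 0 at y ∈ {-3}.
The Hessian is diagonal: diag(V_xx, V_yy). Second derivatives: V_xx(0)=-8, V_xx(1)=4, V_xx(2)=-8; V_yy(-3)=-6.
Local maxima occur where both diagonal entries negative: (0, -3), (2, -3). Count: 2.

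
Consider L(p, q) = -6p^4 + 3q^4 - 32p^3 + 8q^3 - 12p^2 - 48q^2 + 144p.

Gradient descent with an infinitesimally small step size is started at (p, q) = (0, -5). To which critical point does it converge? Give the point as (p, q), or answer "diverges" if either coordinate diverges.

L is separable, so gradient descent decouples: p follows -∂L/∂p, q follows -∂L/∂q.
∂L/∂p = -24(p - 1)(p + 2)(p + 3); at p=0 this is 144, so p decreases.
∂L/∂q = 12q(q - 2)(q + 4); at q=-5 this is -420, so q increases.
p converges to its nearest critical value -2 (a local min of the p-part); q converges to -4. The iterate converges to (-2, -4).

(-2, -4)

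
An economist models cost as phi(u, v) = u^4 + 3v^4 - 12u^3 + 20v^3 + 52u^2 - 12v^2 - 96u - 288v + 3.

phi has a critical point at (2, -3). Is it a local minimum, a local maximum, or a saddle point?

The mixed partial ∂²phi/∂u∂v is 0, so the Hessian at any point is diag(phi_uu, phi_vv) = diag(4(3u^2 - 18u + 26), 12(3v^2 + 10v - 2)).
At (2, -3): H = diag(8, -60).
The eigenvalues have opposite signs, so H is indefinite: a saddle point.

saddle point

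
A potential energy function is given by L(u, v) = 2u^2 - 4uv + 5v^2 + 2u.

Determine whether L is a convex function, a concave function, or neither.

convex

L is quadratic, so its Hessian is the constant matrix H = [[4, -4], [-4, 10]].
det(H) = 24, tr(H) = 14.
det(H) > 0 and tr(H) > 0, so H is positive definite everywhere: convex.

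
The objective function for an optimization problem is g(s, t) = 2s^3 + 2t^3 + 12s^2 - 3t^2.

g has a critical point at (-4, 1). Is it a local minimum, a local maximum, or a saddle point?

saddle point

The mixed partial ∂²g/∂s∂t is 0, so the Hessian at any point is diag(g_ss, g_tt) = diag(12(s + 2), 6(2t - 1)).
At (-4, 1): H = diag(-24, 6).
The eigenvalues have opposite signs, so H is indefinite: a saddle point.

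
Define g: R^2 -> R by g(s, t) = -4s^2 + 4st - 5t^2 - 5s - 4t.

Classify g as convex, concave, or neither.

concave

g is quadratic, so its Hessian is the constant matrix H = [[-8, 4], [4, -10]].
det(H) = 64, tr(H) = -18.
det(H) > 0 and tr(H) < 0, so H is negative definite everywhere: concave.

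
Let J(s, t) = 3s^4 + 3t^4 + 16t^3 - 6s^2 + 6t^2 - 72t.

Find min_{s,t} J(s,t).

-50

J(s,t) separates as P(s) + Q(t), so its minimum is min P + min Q.
P'(s) = 12s(s - 1)(s + 1) vanishes at s ∈ {-1, 0, 1}; Q'(t) = 12(t - 1)(t + 2)(t + 3) vanishes at t ∈ {-3, -2, 1}.
Local minima of P (where P''>0): P(-1)=-3, P(1)=-3. Local minima of Q: Q(-3)=81, Q(1)=-47.
So the global minimum of J is P(-1) + Q(1) = -3 − 47 = -50, attained at (-1, 1).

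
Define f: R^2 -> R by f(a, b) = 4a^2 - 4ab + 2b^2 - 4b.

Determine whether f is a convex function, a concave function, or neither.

f is quadratic, so its Hessian is the constant matrix H = [[8, -4], [-4, 4]].
det(H) = 16, tr(H) = 12.
det(H) > 0 and tr(H) > 0, so H is positive definite everywhere: convex.

convex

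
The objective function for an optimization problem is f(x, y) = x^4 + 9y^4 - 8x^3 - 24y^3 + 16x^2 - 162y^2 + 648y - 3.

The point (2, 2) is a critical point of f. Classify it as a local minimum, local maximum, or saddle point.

local maximum

The mixed partial ∂²f/∂x∂y is 0, so the Hessian at any point is diag(f_xx, f_yy) = diag(4(3x^2 - 12x + 8), 36(3y^2 - 4y - 9)).
At (2, 2): H = diag(-16, -180).
Both eigenvalues are negative, so H is negative definite: a local maximum.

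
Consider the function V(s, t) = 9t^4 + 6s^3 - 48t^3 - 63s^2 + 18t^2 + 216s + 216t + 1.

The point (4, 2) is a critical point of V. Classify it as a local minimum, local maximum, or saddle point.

saddle point

The mixed partial ∂²V/∂s∂t is 0, so the Hessian at any point is diag(V_ss, V_tt) = diag(18(2s - 7), 36(3t^2 - 8t + 1)).
At (4, 2): H = diag(18, -108).
The eigenvalues have opposite signs, so H is indefinite: a saddle point.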